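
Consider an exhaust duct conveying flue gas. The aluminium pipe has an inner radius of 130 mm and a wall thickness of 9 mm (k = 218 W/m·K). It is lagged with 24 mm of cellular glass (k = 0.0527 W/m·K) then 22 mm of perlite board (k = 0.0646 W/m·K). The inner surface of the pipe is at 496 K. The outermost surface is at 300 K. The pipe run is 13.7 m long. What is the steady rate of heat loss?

Radial resistances (cylindrical: R_cond = ln(r_o/r_i)/(2πkL), R_conv = 1/(h·2πrL)):
R_aluminium pipe wall = ln(139/130)/(2π×218×13.7) = 3.567×10^-6 K/W
R_cellular glass = ln(163/139)/(2π×0.0527×13.7) = 0.03511 K/W
R_perlite board = ln(185/163)/(2π×0.0646×13.7) = 0.02277 K/W
R_total = 0.05788 K/W
Q = ΔT/R_total = 196/0.05788

Q ≈ 3390 W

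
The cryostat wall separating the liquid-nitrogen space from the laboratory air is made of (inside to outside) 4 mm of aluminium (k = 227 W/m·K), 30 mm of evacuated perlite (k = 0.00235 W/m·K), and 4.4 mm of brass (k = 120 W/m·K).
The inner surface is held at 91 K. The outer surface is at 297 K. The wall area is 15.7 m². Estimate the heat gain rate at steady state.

Q ≈ 253 W

Thermal resistances in series:
R_aluminium = L/(kA) = 0.004/(227×15.7) = 1.122×10^-6 K/W
R_evacuated perlite = L/(kA) = 0.03/(0.00235×15.7) = 0.8131 K/W
R_brass = L/(kA) = 0.0044/(120×15.7) = 2.335×10^-6 K/W
R_total = 0.8131 K/W
Q = ΔT / R_total = 206 / 0.8131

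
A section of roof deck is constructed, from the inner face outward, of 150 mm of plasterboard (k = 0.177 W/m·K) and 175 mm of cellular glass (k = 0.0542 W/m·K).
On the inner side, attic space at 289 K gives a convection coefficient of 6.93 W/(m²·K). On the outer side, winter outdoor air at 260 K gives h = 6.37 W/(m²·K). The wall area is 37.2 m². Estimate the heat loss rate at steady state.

Series thermal resistances:
R_inner film = 1/(h_i·A) = 1/(6.93×37.2) = 0.003879 K/W
R_plasterboard = L/(kA) = 0.15/(0.177×37.2) = 0.02278 K/W
R_cellular glass = L/(kA) = 0.175/(0.0542×37.2) = 0.0868 K/W
R_outer film = 1/(h_o·A) = 1/(6.37×37.2) = 0.00422 K/W
R_total = 0.1177 K/W
Q = ΔT / R_total = 29 / 0.1177

Q ≈ 246 W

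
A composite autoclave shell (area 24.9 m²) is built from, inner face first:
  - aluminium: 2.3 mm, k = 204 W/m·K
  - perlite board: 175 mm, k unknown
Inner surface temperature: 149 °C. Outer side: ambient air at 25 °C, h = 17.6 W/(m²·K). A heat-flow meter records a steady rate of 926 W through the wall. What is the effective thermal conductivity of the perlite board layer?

Thermal resistances in series:
R_aluminium = L/(kA) = 0.0023/(204×24.9) = 4.528×10^-7 K/W
R_outer film = 1/(h_o·A) = 1/(17.6×24.9) = 0.002282 K/W
Sum of known resistances R_other = 0.002282 K/W
Total R = ΔT/Q = 124/926 = 0.1339 K/W
R_perlite board = R_total − R_other = 0.1316 K/W
k = L/(R·A) = 0.175/(0.1316×24.9)

k ≈ 0.0534 W/(m·K)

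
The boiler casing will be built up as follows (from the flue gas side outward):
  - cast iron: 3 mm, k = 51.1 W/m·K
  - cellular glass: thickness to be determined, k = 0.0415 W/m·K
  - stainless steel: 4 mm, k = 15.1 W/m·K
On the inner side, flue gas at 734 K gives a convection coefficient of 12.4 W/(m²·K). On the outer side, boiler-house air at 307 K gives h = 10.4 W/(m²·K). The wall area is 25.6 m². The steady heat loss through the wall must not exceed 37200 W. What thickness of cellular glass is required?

Model the wall as resistances in series:
R_inner film = 1/(h_i·A) = 1/(12.4×25.6) = 0.00315 K/W
R_cast iron = L/(kA) = 0.003/(51.1×25.6) = 2.293×10^-6 K/W
R_stainless steel = L/(kA) = 0.004/(15.1×25.6) = 1.035×10^-5 K/W
R_outer film = 1/(h_o·A) = 1/(10.4×25.6) = 0.003756 K/W
Sum of the known resistances R_other = 0.006919 K/W
Required total resistance R_tot = ΔT/Q_allow = 427/37200 = 0.01148 K/W
R_cellular glass = R_tot − R_other = 0.00456 K/W
L = R·k·A = 0.00456×0.0415×25.6

L ≈ 4.84 mm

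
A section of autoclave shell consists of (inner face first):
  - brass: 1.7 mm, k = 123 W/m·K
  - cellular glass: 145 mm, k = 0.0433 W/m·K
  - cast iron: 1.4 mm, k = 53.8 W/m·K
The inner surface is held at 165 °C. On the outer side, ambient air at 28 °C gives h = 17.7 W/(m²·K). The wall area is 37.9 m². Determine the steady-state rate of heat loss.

Q ≈ 1520 W

Using the resistance-network approach (series):
R_brass = L/(kA) = 0.0017/(123×37.9) = 3.647×10^-7 K/W
R_cellular glass = L/(kA) = 0.145/(0.0433×37.9) = 0.08836 K/W
R_cast iron = L/(kA) = 0.0014/(53.8×37.9) = 6.866×10^-7 K/W
R_outer film = 1/(h_o·A) = 1/(17.7×37.9) = 0.001491 K/W
R_total = 0.08985 K/W
Q = ΔT / R_total = 137 / 0.08985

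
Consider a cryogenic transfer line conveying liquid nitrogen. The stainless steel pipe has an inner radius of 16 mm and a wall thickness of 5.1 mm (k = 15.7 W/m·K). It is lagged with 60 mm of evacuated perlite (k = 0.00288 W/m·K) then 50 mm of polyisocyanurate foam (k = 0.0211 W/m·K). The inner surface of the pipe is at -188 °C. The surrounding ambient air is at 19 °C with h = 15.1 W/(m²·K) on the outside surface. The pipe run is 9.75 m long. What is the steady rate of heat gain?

Q ≈ 25.8 W

Per-layer cylindrical resistances, series-summed:
R_stainless steel pipe wall = ln(21.1/16)/(2π×15.7×9.75) = 2.877×10^-4 K/W
R_evacuated perlite = ln(81.1/21.1)/(2π×0.00288×9.75) = 7.631 K/W
R_polyisocyanurate foam = ln(131.1/81.1)/(2π×0.0211×9.75) = 0.3716 K/W
R_outer film = 1/(h_o·2πr_oL) = 1/(15.1×2π×0.1311×9.75) = 0.008246 K/W
R_total = 8.011 K/W
Q = ΔT/R_total = 207/8.011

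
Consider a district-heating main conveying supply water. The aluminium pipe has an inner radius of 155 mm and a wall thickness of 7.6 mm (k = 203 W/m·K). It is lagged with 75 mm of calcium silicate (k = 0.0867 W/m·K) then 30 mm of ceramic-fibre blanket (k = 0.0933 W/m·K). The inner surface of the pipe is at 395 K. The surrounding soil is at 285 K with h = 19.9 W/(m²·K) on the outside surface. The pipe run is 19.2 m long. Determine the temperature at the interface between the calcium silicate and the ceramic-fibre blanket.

For a radial system each layer contributes R = ln(r_out/r_in)/(2πkL); films add R = 1/(hA).
R_aluminium pipe wall = ln(162.6/155)/(2π×203×19.2) = 1.955×10^-6 K/W
R_calcium silicate = ln(237.6/162.6)/(2π×0.0867×19.2) = 0.03626 K/W
R_ceramic-fibre blanket = ln(267.6/237.6)/(2π×0.0933×19.2) = 0.01056 K/W
R_outer film = 1/(h_o·2πr_oL) = 1/(19.9×2π×0.2676×19.2) = 0.001557 K/W
R_total = 0.04839 K/W
Q = ΔT/R_total = 110/0.04839
Q = 2270 W
T_interface = T_inner − Q·ΣR(inner→interface) = 395 − 2270×0.03627

T ≈ 313 K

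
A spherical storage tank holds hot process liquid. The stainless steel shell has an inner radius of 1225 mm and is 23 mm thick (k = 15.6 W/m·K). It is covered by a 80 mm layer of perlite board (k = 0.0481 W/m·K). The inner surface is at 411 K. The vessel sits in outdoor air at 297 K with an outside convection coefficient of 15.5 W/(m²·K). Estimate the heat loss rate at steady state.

Q ≈ 1380 W

Spherical conduction: R = (1/r_in − 1/r_out)/(4πk) per layer; series-sum.
R_stainless steel shell = (1/1.225 − 1/1.248)/(4π×15.6) = 7.674×10^-5 K/W
R_perlite board = (1/1.248 − 1/1.328)/(4π×0.0481) = 0.07986 K/W
R_outer film = 1/(h·4πr_o²) = 1/(15.5×4π×1.328²) = 0.002911 K/W
R_total = 0.08285 K/W
Q = ΔT/R_total = 114/0.08285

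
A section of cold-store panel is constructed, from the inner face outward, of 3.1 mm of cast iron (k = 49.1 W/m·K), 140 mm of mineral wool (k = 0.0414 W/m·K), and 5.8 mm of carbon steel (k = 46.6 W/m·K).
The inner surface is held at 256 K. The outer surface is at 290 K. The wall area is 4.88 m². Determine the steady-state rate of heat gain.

Using the resistance-network approach (series):
R_cast iron = L/(kA) = 0.0031/(49.1×4.88) = 1.294×10^-5 K/W
R_mineral wool = L/(kA) = 0.14/(0.0414×4.88) = 0.693 K/W
R_carbon steel = L/(kA) = 0.0058/(46.6×4.88) = 2.55×10^-5 K/W
R_total = 0.693 K/W
Q = ΔT / R_total = 34 / 0.693

Q ≈ 49.1 W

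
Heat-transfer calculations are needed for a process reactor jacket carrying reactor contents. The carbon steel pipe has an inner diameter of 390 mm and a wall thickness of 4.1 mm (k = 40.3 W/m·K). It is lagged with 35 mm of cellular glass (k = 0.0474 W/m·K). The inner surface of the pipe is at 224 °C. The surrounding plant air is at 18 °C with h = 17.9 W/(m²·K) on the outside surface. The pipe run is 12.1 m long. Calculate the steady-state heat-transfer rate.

Q ≈ 4280 W

For a radial system each layer contributes R = ln(r_out/r_in)/(2πkL); films add R = 1/(hA).
R_carbon steel pipe wall = ln(199.1/195)/(2π×40.3×12.1) = 6.791×10^-6 K/W
R_cellular glass = ln(234.1/199.1)/(2π×0.0474×12.1) = 0.04494 K/W
R_outer film = 1/(h_o·2πr_oL) = 1/(17.9×2π×0.2341×12.1) = 0.003139 K/W
R_total = 0.04808 K/W
Q = ΔT/R_total = 206/0.04808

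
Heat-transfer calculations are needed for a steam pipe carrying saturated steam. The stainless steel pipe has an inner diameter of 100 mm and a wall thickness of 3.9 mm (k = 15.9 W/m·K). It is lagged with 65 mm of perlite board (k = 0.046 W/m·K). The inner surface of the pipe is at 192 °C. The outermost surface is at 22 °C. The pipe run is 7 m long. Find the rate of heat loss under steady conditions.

Q ≈ 435 W

For a radial system each layer contributes R = ln(r_out/r_in)/(2πkL); films add R = 1/(hA).
R_stainless steel pipe wall = ln(53.9/50)/(2π×15.9×7) = 1.074×10^-4 K/W
R_perlite board = ln(118.9/53.9)/(2π×0.046×7) = 0.391 K/W
R_total = 0.3912 K/W
Q = ΔT/R_total = 170/0.3912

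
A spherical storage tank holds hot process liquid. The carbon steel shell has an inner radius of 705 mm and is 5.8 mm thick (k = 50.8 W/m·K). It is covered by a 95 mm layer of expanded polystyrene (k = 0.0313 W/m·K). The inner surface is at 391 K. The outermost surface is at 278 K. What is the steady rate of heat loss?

Each spherical layer contributes R = (1/r_i − 1/r_o)/(4πk):
R_carbon steel shell = (1/0.705 − 1/0.7108)/(4π×50.8) = 1.813×10^-5 K/W
R_expanded polystyrene = (1/0.7108 − 1/0.8058)/(4π×0.0313) = 0.4217 K/W
R_total = 0.4217 K/W
Q = ΔT/R_total = 113/0.4217

Q ≈ 268 W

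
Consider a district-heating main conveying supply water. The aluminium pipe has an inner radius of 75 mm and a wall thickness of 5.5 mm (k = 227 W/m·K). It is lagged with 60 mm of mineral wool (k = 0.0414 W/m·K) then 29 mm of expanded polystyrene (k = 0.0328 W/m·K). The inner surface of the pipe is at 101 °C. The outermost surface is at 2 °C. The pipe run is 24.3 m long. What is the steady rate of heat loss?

Radial resistances (cylindrical: R_cond = ln(r_o/r_i)/(2πkL), R_conv = 1/(h·2πrL)):
R_aluminium pipe wall = ln(80.5/75)/(2π×227×24.3) = 2.042×10^-6 K/W
R_mineral wool = ln(140.5/80.5)/(2π×0.0414×24.3) = 0.08811 K/W
R_expanded polystyrene = ln(169.5/140.5)/(2π×0.0328×24.3) = 0.03747 K/W
R_total = 0.1256 K/W
Q = ΔT/R_total = 99/0.1256

Q ≈ 788 W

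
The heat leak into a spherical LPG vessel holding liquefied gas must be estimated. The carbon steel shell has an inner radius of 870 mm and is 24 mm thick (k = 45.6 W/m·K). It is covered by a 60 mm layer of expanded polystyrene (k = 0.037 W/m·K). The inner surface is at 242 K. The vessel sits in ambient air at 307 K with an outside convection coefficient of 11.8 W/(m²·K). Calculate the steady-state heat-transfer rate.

Q ≈ 409 W

For a spherical shell R = (1/r₁ − 1/r₂)/(4πk); film R = 1/(h·4πr²). In series:
R_carbon steel shell = (1/0.87 − 1/0.894)/(4π×45.6) = 5.385×10^-5 K/W
R_expanded polystyrene = (1/0.894 − 1/0.954)/(4π×0.037) = 0.1513 K/W
R_outer film = 1/(h·4πr_o²) = 1/(11.8×4π×0.954²) = 0.00741 K/W
R_total = 0.1588 K/W
Q = ΔT/R_total = 65/0.1588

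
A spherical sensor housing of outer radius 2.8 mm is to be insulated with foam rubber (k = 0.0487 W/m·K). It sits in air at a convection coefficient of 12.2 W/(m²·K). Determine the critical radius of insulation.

For a sphere r_cr = 2k/h = 2×0.0487/12.2
r_cr = 7.98 mm; since the bare radius (2.8 mm) is below r_cr, adding a thin layer of insulation will *increase* heat loss.

r_cr ≈ 7.98 mm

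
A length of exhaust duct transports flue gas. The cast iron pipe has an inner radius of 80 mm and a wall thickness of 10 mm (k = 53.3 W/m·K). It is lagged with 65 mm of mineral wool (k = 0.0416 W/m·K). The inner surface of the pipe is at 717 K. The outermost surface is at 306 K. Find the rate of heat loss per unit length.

q′ ≈ 198 W/m

Per-layer cylindrical resistances, series-summed:
R_cast iron pipe wall = ln(90/80)/(2π×53.3×1) = 3.517×10^-4 K/W
R_mineral wool = ln(155/90)/(2π×0.0416×1) = 2.08 K/W
R_total = 2.08 K/W
Q = ΔT/R_total = 411/2.08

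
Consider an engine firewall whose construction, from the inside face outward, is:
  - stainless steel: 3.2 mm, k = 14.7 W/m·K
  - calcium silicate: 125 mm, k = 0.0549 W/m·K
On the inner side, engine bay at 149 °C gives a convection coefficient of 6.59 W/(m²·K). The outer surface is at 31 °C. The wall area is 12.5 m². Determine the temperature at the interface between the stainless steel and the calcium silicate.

T ≈ 142 °C

Treating each layer as a thermal resistance in series:
R_inner film = 1/(h_i·A) = 1/(6.59×12.5) = 0.01214 K/W
R_stainless steel = L/(kA) = 0.0032/(14.7×12.5) = 1.741×10^-5 K/W
R_calcium silicate = L/(kA) = 0.125/(0.0549×12.5) = 0.1821 K/W
R_total = 0.1943 K/W;  Q = ΔT/R_total = 118/0.1943 = 607.3 W
T_interface = T_inner − Q·ΣR(inner→interface) = 149 − 607×0.01216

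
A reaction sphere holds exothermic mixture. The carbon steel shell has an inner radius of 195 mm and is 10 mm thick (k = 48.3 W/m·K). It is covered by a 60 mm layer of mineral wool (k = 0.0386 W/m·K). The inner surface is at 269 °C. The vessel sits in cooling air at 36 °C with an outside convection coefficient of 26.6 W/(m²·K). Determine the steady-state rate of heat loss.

Q ≈ 100 W

Each spherical layer contributes R = (1/r_i − 1/r_o)/(4πk):
R_carbon steel shell = (1/0.195 − 1/0.205)/(4π×48.3) = 4.121×10^-4 K/W
R_mineral wool = (1/0.205 − 1/0.265)/(4π×0.0386) = 2.277 K/W
R_outer film = 1/(h·4πr_o²) = 1/(26.6×4π×0.265²) = 0.0426 K/W
R_total = 2.32 K/W
Q = ΔT/R_total = 233/2.32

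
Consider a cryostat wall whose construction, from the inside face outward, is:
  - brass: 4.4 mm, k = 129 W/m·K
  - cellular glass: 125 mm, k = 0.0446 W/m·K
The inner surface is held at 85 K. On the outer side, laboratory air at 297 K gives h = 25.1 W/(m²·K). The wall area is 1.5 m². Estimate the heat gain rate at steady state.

Using the resistance-network approach (series):
R_brass = L/(kA) = 0.0044/(129×1.5) = 2.274×10^-5 K/W
R_cellular glass = L/(kA) = 0.125/(0.0446×1.5) = 1.868 K/W
R_outer film = 1/(h_o·A) = 1/(25.1×1.5) = 0.02656 K/W
R_total = 1.895 K/W
Q = ΔT / R_total = 212 / 1.895

Q ≈ 112 W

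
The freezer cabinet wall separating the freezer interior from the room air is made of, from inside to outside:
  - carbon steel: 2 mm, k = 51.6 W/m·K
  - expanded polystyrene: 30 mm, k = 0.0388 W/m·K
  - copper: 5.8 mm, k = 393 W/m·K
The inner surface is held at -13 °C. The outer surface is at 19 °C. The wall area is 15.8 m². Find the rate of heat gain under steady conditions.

Model the wall as resistances in series:
R_carbon steel = L/(kA) = 0.002/(51.6×15.8) = 2.453×10^-6 K/W
R_expanded polystyrene = L/(kA) = 0.03/(0.0388×15.8) = 0.04894 K/W
R_copper = L/(kA) = 0.0058/(393×15.8) = 9.341×10^-7 K/W
R_total = 0.04894 K/W
Q = ΔT / R_total = 32 / 0.04894

Q ≈ 654 W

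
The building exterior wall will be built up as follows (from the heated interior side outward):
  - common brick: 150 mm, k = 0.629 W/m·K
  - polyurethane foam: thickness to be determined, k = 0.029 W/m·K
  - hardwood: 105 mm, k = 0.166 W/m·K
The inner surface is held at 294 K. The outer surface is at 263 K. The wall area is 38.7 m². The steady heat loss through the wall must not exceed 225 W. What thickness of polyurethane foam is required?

Thermal resistances in series:
R_common brick = L/(kA) = 0.15/(0.629×38.7) = 0.006162 K/W
R_hardwood = L/(kA) = 0.105/(0.166×38.7) = 0.01634 K/W
Sum of the known resistances R_other = 0.02251 K/W
Required total resistance R_tot = ΔT/Q_allow = 31/225 = 0.1378 K/W
R_polyurethane foam = R_tot − R_other = 0.1153 K/W
L = R·k·A = 0.1153×0.029×38.7

L ≈ 129 mm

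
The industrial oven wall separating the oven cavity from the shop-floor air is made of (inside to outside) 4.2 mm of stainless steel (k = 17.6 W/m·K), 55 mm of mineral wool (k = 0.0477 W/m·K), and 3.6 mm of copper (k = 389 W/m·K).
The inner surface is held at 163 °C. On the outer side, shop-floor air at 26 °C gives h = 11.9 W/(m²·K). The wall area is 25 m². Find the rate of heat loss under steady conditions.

Q ≈ 2770 W

Treating each layer as a thermal resistance in series:
R_stainless steel = L/(kA) = 0.0042/(17.6×25) = 9.545×10^-6 K/W
R_mineral wool = L/(kA) = 0.055/(0.0477×25) = 0.04612 K/W
R_copper = L/(kA) = 0.0036/(389×25) = 3.702×10^-7 K/W
R_outer film = 1/(h_o·A) = 1/(11.9×25) = 0.003361 K/W
R_total = 0.04949 K/W
Q = ΔT / R_total = 137 / 0.04949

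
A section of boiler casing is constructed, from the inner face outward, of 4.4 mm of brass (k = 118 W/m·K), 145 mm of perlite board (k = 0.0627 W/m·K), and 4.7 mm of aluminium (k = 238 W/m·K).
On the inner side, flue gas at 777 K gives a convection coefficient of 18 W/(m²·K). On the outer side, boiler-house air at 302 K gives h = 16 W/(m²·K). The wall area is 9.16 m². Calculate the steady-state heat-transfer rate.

Series thermal resistances:
R_inner film = 1/(h_i·A) = 1/(18×9.16) = 0.006065 K/W
R_brass = L/(kA) = 0.0044/(118×9.16) = 4.071×10^-6 K/W
R_perlite board = L/(kA) = 0.145/(0.0627×9.16) = 0.2525 K/W
R_aluminium = L/(kA) = 0.0047/(238×9.16) = 2.156×10^-6 K/W
R_outer film = 1/(h_o·A) = 1/(16×9.16) = 0.006823 K/W
R_total = 0.2654 K/W
Q = ΔT / R_total = 475 / 0.2654

Q ≈ 1790 W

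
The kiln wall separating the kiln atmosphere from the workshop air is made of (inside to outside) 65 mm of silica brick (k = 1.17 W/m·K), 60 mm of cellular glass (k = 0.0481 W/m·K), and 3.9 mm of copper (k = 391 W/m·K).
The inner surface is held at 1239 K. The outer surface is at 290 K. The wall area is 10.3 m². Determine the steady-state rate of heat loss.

Using the resistance-network approach (series):
R_silica brick = L/(kA) = 0.065/(1.17×10.3) = 0.005394 K/W
R_cellular glass = L/(kA) = 0.06/(0.0481×10.3) = 0.1211 K/W
R_copper = L/(kA) = 0.0039/(391×10.3) = 9.684×10^-7 K/W
R_total = 0.1265 K/W
Q = ΔT / R_total = 949 / 0.1265

Q ≈ 7500 W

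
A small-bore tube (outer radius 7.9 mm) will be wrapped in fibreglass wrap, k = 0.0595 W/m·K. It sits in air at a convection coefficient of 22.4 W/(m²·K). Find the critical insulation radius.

r_cr ≈ 2.66 mm

For a cylinder r_cr = k/h = 0.0595/22.4
r_cr = 2.66 mm; since the bare radius (7.9 mm) is above r_cr, any added insulation will reduce heat loss.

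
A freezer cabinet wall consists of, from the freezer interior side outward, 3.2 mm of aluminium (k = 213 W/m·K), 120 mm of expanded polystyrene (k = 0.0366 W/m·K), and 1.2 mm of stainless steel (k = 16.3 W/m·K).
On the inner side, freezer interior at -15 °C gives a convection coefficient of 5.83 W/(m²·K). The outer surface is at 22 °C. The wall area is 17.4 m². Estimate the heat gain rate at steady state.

Q ≈ 187 W

Series thermal resistances:
R_inner film = 1/(h_i·A) = 1/(5.83×17.4) = 0.009858 K/W
R_aluminium = L/(kA) = 0.0032/(213×17.4) = 8.634×10^-7 K/W
R_expanded polystyrene = L/(kA) = 0.12/(0.0366×17.4) = 0.1884 K/W
R_stainless steel = L/(kA) = 0.0012/(16.3×17.4) = 4.231×10^-6 K/W
R_total = 0.1983 K/W
Q = ΔT / R_total = 37 / 0.1983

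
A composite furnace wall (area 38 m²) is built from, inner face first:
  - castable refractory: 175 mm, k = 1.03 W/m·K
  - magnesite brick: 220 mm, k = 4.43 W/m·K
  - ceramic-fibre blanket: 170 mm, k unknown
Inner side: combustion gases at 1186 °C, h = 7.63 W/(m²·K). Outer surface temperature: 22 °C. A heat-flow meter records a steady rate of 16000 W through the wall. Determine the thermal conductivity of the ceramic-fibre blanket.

k ≈ 0.0704 W/(m·K)

Model the wall as resistances in series:
R_inner film = 1/(h_i·A) = 1/(7.63×38) = 0.003449 K/W
R_castable refractory = L/(kA) = 0.175/(1.03×38) = 0.004471 K/W
R_magnesite brick = L/(kA) = 0.22/(4.43×38) = 0.001307 K/W
Sum of known resistances R_other = 0.009227 K/W
Total R = ΔT/Q = 1164/16000 = 0.07275 K/W
R_ceramic-fibre blanket = R_total − R_other = 0.06352 K/W
k = L/(R·A) = 0.17/(0.06352×38)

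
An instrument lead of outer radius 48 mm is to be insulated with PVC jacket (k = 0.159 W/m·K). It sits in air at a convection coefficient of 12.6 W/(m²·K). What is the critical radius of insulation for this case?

For a cylinder r_cr = k/h = 0.159/12.6
r_cr = 12.6 mm; since the bare radius (48 mm) is above r_cr, any added insulation will reduce heat loss.

r_cr ≈ 12.6 mm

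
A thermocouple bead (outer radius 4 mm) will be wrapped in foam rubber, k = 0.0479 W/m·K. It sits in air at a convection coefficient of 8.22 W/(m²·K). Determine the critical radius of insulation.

r_cr ≈ 11.7 mm

For a sphere r_cr = 2k/h = 2×0.0479/8.22
r_cr = 11.7 mm; since the bare radius (4 mm) is below r_cr, adding a thin layer of insulation will *increase* heat loss.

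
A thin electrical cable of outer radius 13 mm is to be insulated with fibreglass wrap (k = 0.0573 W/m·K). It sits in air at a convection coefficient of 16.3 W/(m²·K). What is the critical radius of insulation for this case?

For a cylinder r_cr = k/h = 0.0573/16.3
r_cr = 3.52 mm; since the bare radius (13 mm) is above r_cr, any added insulation will reduce heat loss.

r_cr ≈ 3.52 mm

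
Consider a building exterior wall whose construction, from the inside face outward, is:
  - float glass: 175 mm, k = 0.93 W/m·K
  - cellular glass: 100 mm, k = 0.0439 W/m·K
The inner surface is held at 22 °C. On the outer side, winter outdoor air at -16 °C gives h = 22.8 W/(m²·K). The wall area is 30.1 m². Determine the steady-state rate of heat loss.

Model the wall as resistances in series:
R_float glass = L/(kA) = 0.175/(0.93×30.1) = 0.006252 K/W
R_cellular glass = L/(kA) = 0.1/(0.0439×30.1) = 0.07568 K/W
R_outer film = 1/(h_o·A) = 1/(22.8×30.1) = 0.001457 K/W
R_total = 0.08339 K/W
Q = ΔT / R_total = 38 / 0.08339

Q ≈ 456 W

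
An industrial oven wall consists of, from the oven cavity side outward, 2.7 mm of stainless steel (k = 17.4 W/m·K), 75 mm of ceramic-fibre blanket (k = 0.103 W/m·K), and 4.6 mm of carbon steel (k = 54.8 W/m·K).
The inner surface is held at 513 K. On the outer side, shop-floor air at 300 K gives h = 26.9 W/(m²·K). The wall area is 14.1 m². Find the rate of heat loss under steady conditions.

Q ≈ 3920 W

Treating each layer as a thermal resistance in series:
R_stainless steel = L/(kA) = 0.0027/(17.4×14.1) = 1.101×10^-5 K/W
R_ceramic-fibre blanket = L/(kA) = 0.075/(0.103×14.1) = 0.05164 K/W
R_carbon steel = L/(kA) = 0.0046/(54.8×14.1) = 5.953×10^-6 K/W
R_outer film = 1/(h_o·A) = 1/(26.9×14.1) = 0.002637 K/W
R_total = 0.0543 K/W
Q = ΔT / R_total = 213 / 0.0543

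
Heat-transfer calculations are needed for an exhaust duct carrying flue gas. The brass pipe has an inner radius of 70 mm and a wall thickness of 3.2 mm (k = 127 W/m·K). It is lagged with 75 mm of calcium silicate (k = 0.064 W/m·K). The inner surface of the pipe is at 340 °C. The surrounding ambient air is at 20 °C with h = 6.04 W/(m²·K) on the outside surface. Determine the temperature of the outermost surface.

T ≈ 49.5 °C

Radial resistances (cylindrical: R_cond = ln(r_o/r_i)/(2πkL), R_conv = 1/(h·2πrL)):
R_brass pipe wall = ln(73.2/70)/(2π×127×1) = 5.602×10^-5 K/W
R_calcium silicate = ln(148.2/73.2)/(2π×0.064×1) = 1.754 K/W
R_outer film = 1/(h_o·2πr_oL) = 1/(6.04×2π×0.1482×1) = 0.1778 K/W
R_total = 1.932 K/W
Q = ΔT/R_total = 320/1.932
Q = 166 W/m
T_interface = T_inner − Q·ΣR(inner→interface) = 340 − 166×1.754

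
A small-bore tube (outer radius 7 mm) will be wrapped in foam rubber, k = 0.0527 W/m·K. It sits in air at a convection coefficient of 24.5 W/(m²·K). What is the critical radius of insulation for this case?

For a cylinder r_cr = k/h = 0.0527/24.5
r_cr = 2.15 mm; since the bare radius (7 mm) is above r_cr, any added insulation will reduce heat loss.

r_cr ≈ 2.15 mm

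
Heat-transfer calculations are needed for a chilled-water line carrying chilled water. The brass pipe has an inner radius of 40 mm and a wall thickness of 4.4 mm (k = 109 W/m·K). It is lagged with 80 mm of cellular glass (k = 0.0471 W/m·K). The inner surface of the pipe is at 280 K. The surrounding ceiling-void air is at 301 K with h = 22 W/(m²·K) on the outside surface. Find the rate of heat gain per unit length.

For a radial system each layer contributes R = ln(r_out/r_in)/(2πkL); films add R = 1/(hA).
R_brass pipe wall = ln(44.4/40)/(2π×109×1) = 1.524×10^-4 K/W
R_cellular glass = ln(124.4/44.4)/(2π×0.0471×1) = 3.481 K/W
R_outer film = 1/(h_o·2πr_oL) = 1/(22×2π×0.1244×1) = 0.05815 K/W
R_total = 3.54 K/W
Q = ΔT/R_total = 21/3.54

q′ ≈ 5.93 W/m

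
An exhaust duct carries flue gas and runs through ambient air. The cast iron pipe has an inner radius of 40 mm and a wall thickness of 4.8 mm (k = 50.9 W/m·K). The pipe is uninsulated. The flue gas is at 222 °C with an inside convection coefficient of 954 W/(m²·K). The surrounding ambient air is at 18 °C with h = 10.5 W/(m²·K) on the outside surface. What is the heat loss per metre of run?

q′ ≈ 595 W/m

Radial resistances (cylindrical: R_cond = ln(r_o/r_i)/(2πkL), R_conv = 1/(h·2πrL)):
R_inner film = 1/(h_i·2πr₁L) = 1/(954×2π×0.04×1) = 0.004171 K/W
R_cast iron pipe wall = ln(44.8/40)/(2π×50.9×1) = 3.544×10^-4 K/W
R_outer film = 1/(h_o·2πr_oL) = 1/(10.5×2π×0.0448×1) = 0.3383 K/W
R_total = 0.3429 K/W
Q = ΔT/R_total = 204/0.3429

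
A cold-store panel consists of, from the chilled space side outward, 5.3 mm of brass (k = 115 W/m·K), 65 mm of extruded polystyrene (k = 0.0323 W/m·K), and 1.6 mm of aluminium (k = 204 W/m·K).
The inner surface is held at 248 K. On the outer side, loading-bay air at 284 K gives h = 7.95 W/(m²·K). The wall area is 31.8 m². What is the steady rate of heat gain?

Using the resistance-network approach (series):
R_brass = L/(kA) = 0.0053/(115×31.8) = 1.449×10^-6 K/W
R_extruded polystyrene = L/(kA) = 0.065/(0.0323×31.8) = 0.06328 K/W
R_aluminium = L/(kA) = 0.0016/(204×31.8) = 2.466×10^-7 K/W
R_outer film = 1/(h_o·A) = 1/(7.95×31.8) = 0.003956 K/W
R_total = 0.06724 K/W
Q = ΔT / R_total = 36 / 0.06724

Q ≈ 535 W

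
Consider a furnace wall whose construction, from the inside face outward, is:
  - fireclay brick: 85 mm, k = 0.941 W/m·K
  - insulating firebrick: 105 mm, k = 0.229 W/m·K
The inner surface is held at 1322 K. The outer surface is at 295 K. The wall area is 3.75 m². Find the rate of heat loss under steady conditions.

Q ≈ 7020 W

Series thermal resistances:
R_fireclay brick = L/(kA) = 0.085/(0.941×3.75) = 0.02409 K/W
R_insulating firebrick = L/(kA) = 0.105/(0.229×3.75) = 0.1223 K/W
R_total = 0.1464 K/W
Q = ΔT / R_total = 1027 / 0.1464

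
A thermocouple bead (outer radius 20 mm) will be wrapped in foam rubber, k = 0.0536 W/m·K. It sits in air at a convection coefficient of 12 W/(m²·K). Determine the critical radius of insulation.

r_cr ≈ 8.93 mm

For a sphere r_cr = 2k/h = 2×0.0536/12
r_cr = 8.93 mm; since the bare radius (20 mm) is above r_cr, any added insulation will reduce heat loss.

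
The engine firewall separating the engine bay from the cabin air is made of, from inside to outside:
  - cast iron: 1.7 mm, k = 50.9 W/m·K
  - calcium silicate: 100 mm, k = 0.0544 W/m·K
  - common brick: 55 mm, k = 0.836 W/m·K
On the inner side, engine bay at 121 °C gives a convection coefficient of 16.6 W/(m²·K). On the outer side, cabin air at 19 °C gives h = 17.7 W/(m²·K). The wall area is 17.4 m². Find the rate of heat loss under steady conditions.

Q ≈ 878 W

Series thermal resistances:
R_inner film = 1/(h_i·A) = 1/(16.6×17.4) = 0.003462 K/W
R_cast iron = L/(kA) = 0.0017/(50.9×17.4) = 1.919×10^-6 K/W
R_calcium silicate = L/(kA) = 0.1/(0.0544×17.4) = 0.1056 K/W
R_common brick = L/(kA) = 0.055/(0.836×17.4) = 0.003781 K/W
R_outer film = 1/(h_o·A) = 1/(17.7×17.4) = 0.003247 K/W
R_total = 0.1161 K/W
Q = ΔT / R_total = 102 / 0.1161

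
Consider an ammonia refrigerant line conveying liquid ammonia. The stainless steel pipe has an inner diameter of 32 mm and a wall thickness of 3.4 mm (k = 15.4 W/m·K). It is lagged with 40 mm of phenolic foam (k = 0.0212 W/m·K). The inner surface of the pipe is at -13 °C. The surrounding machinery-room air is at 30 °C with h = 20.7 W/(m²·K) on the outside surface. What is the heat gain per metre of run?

For a radial system each layer contributes R = ln(r_out/r_in)/(2πkL); films add R = 1/(hA).
R_stainless steel pipe wall = ln(19.4/16)/(2π×15.4×1) = 0.001991 K/W
R_phenolic foam = ln(59.4/19.4)/(2π×0.0212×1) = 8.401 K/W
R_outer film = 1/(h_o·2πr_oL) = 1/(20.7×2π×0.0594×1) = 0.1294 K/W
R_total = 8.532 K/W
Q = ΔT/R_total = 43/8.532

q′ ≈ 5.04 W/m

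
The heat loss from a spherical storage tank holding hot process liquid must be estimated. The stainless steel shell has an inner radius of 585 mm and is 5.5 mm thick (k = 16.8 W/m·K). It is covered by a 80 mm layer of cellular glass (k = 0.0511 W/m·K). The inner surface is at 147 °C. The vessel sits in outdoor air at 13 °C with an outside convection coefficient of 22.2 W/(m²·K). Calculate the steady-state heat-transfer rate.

Spherical conduction: R = (1/r_in − 1/r_out)/(4πk) per layer; series-sum.
R_stainless steel shell = (1/0.585 − 1/0.5905)/(4π×16.8) = 7.542×10^-5 K/W
R_cellular glass = (1/0.5905 − 1/0.6705)/(4π×0.0511) = 0.3147 K/W
R_outer film = 1/(h·4πr_o²) = 1/(22.2×4π×0.6705²) = 0.007973 K/W
R_total = 0.3227 K/W
Q = ΔT/R_total = 134/0.3227

Q ≈ 415 W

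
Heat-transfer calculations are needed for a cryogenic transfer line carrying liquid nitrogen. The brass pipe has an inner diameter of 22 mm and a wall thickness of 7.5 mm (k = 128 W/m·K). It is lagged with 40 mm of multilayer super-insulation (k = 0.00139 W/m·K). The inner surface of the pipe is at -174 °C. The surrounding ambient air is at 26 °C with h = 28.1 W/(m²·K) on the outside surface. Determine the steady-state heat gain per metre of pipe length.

q′ ≈ 1.52 W/m

For a radial system each layer contributes R = ln(r_out/r_in)/(2πkL); films add R = 1/(hA).
R_brass pipe wall = ln(18.5/11)/(2π×128×1) = 6.464×10^-4 K/W
R_multilayer super-insulation = ln(58.5/18.5)/(2π×0.00139×1) = 131.8 K/W
R_outer film = 1/(h_o·2πr_oL) = 1/(28.1×2π×0.0585×1) = 0.09682 K/W
R_total = 131.9 K/W
Q = ΔT/R_total = 200/131.9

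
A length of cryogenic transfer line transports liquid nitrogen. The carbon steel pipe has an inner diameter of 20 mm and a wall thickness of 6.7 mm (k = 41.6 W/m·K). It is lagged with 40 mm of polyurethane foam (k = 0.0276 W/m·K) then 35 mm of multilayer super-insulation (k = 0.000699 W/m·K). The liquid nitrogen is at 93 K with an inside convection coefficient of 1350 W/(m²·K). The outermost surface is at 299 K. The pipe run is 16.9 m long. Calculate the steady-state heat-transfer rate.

Q ≈ 29.9 W

For a radial system each layer contributes R = ln(r_out/r_in)/(2πkL); films add R = 1/(hA).
R_inner film = 1/(h_i·2πr₁L) = 1/(1350×2π×0.01×16.9) = 6.976×10^-4 K/W
R_carbon steel pipe wall = ln(16.7/10)/(2π×41.6×16.9) = 1.161×10^-4 K/W
R_polyurethane foam = ln(56.7/16.7)/(2π×0.0276×16.9) = 0.4171 K/W
R_multilayer super-insulation = ln(91.7/56.7)/(2π×0.000699×16.9) = 6.477 K/W
R_total = 6.895 K/W
Q = ΔT/R_total = 206/6.895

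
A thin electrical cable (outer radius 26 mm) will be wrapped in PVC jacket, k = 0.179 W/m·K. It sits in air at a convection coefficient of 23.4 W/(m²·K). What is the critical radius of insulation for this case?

For a cylinder r_cr = k/h = 0.179/23.4
r_cr = 7.65 mm; since the bare radius (26 mm) is above r_cr, any added insulation will reduce heat loss.

r_cr ≈ 7.65 mm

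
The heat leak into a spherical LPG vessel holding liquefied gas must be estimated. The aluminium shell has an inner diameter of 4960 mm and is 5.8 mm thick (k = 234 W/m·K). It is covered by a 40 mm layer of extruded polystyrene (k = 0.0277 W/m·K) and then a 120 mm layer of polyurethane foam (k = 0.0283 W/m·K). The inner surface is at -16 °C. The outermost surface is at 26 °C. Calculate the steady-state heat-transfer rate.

Q ≈ 611 W

Radial (spherical) resistances in series:
R_aluminium shell = (1/2.48 − 1/2.4858)/(4π×234) = 3.2×10^-7 K/W
R_extruded polystyrene = (1/2.4858 − 1/2.5258)/(4π×0.0277) = 0.0183 K/W
R_polyurethane foam = (1/2.5258 − 1/2.6458)/(4π×0.0283) = 0.05049 K/W
R_total = 0.0688 K/W
Q = ΔT/R_total = 42/0.0688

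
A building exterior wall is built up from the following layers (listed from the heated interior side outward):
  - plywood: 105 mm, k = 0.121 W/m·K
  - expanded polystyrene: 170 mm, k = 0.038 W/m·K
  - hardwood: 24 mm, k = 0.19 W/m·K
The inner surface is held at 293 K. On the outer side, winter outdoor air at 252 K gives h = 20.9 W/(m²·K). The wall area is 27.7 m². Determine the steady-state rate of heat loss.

Q ≈ 206 W

Series thermal resistances:
R_plywood = L/(kA) = 0.105/(0.121×27.7) = 0.03133 K/W
R_expanded polystyrene = L/(kA) = 0.17/(0.038×27.7) = 0.1615 K/W
R_hardwood = L/(kA) = 0.024/(0.19×27.7) = 0.00456 K/W
R_outer film = 1/(h_o·A) = 1/(20.9×27.7) = 0.001727 K/W
R_total = 0.1991 K/W
Q = ΔT / R_total = 41 / 0.1991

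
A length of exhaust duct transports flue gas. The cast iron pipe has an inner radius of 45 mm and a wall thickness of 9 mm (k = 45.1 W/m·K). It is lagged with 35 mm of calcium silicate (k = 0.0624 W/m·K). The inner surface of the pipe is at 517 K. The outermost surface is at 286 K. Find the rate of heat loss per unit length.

Cylindrical conduction, so R = ln(r₂/r₁)/(2πkL) per layer, in series:
R_cast iron pipe wall = ln(54/45)/(2π×45.1×1) = 6.434×10^-4 K/W
R_calcium silicate = ln(89/54)/(2π×0.0624×1) = 1.274 K/W
R_total = 1.275 K/W
Q = ΔT/R_total = 231/1.275

q′ ≈ 181 W/m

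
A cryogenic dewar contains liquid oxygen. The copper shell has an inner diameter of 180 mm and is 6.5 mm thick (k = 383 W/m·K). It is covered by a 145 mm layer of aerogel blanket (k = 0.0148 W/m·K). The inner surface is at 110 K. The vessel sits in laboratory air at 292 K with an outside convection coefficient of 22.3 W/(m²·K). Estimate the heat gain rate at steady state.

Spherical conduction: R = (1/r_in − 1/r_out)/(4πk) per layer; series-sum.
R_copper shell = (1/0.09 − 1/0.0965)/(4π×383) = 1.555×10^-4 K/W
R_aerogel blanket = (1/0.0965 − 1/0.2415)/(4π×0.0148) = 33.45 K/W
R_outer film = 1/(h·4πr_o²) = 1/(22.3×4π×0.2415²) = 0.06119 K/W
R_total = 33.52 K/W
Q = ΔT/R_total = 182/33.52

Q ≈ 5.43 W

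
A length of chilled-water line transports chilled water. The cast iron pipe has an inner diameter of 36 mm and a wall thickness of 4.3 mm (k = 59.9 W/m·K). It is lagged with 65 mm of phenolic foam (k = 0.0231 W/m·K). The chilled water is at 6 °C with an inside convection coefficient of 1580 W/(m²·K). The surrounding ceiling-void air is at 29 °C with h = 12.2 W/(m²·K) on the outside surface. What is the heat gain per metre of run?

Treating each annulus and film as a series resistance:
R_inner film = 1/(h_i·2πr₁L) = 1/(1580×2π×0.018×1) = 0.005596 K/W
R_cast iron pipe wall = ln(22.3/18)/(2π×59.9×1) = 5.692×10^-4 K/W
R_phenolic foam = ln(87.3/22.3)/(2π×0.0231×1) = 9.403 K/W
R_outer film = 1/(h_o·2πr_oL) = 1/(12.2×2π×0.0873×1) = 0.1494 K/W
R_total = 9.559 K/W
Q = ΔT/R_total = 23/9.559

q′ ≈ 2.41 W/m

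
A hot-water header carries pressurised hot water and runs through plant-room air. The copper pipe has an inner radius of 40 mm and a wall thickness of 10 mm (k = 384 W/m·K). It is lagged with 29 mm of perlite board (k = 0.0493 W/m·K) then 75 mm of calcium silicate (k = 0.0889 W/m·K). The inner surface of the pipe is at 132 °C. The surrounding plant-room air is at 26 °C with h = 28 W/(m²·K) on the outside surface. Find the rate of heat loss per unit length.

Treating each annulus and film as a series resistance:
R_copper pipe wall = ln(50/40)/(2π×384×1) = 9.249×10^-5 K/W
R_perlite board = ln(79/50)/(2π×0.0493×1) = 1.477 K/W
R_calcium silicate = ln(154/79)/(2π×0.0889×1) = 1.195 K/W
R_outer film = 1/(h_o·2πr_oL) = 1/(28×2π×0.154×1) = 0.03691 K/W
R_total = 2.709 K/W
Q = ΔT/R_total = 106/2.709

q′ ≈ 39.1 W/m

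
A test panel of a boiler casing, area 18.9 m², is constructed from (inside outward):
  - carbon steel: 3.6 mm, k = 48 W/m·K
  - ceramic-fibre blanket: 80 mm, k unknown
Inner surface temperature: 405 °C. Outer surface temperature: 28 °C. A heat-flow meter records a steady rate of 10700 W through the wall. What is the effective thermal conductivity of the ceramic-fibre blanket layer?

k ≈ 0.12 W/(m·K)

Using the resistance-network approach (series):
R_carbon steel = L/(kA) = 0.0036/(48×18.9) = 3.968×10^-6 K/W
Sum of known resistances R_other = 3.968×10^-6 K/W
Total R = ΔT/Q = 377/10700 = 0.03523 K/W
R_ceramic-fibre blanket = R_total − R_other = 0.03523 K/W
k = L/(R·A) = 0.08/(0.03523×18.9)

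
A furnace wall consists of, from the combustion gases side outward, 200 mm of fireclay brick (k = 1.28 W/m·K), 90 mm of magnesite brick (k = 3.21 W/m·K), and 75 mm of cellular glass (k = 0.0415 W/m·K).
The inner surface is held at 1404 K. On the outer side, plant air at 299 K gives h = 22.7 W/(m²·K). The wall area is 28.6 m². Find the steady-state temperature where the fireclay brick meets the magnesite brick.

T ≈ 1320 K

Thermal resistances in series:
R_fireclay brick = L/(kA) = 0.2/(1.28×28.6) = 0.005463 K/W
R_magnesite brick = L/(kA) = 0.09/(3.21×28.6) = 9.803×10^-4 K/W
R_cellular glass = L/(kA) = 0.075/(0.0415×28.6) = 0.06319 K/W
R_outer film = 1/(h_o·A) = 1/(22.7×28.6) = 0.00154 K/W
R_total = 0.07117 K/W;  Q = ΔT/R_total = 1105/0.07117 = 15530 W
T_interface = T_inner − Q·ΣR(inner→interface) = 1404 − 15500×0.005463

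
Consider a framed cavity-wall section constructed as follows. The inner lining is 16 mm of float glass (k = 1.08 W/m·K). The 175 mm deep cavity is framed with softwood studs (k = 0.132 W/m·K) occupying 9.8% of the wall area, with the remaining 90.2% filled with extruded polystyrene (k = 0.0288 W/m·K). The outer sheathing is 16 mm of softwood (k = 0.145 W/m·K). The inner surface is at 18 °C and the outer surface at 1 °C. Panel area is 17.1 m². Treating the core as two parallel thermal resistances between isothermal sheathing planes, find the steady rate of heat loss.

Sheathing layers in series; stud and cavity paths in parallel between them.
R_inner = 0.016/(1.08×17.1) = 8.664×10^-4 K/W
R_stud  = 0.175/(0.132×0.098×17.1) = 0.7911 K/W
R_cav   = 0.175/(0.0288×0.902×17.1) = 0.394 K/W
1/R_core = 1/R_stud + 1/R_cav → R_core = 0.263 K/W
R_outer = 0.016/(0.145×17.1) = 0.006453 K/W
R_total = 0.2703 K/W
Q = ΔT/R_total = 17/0.2703

Q ≈ 62.9 W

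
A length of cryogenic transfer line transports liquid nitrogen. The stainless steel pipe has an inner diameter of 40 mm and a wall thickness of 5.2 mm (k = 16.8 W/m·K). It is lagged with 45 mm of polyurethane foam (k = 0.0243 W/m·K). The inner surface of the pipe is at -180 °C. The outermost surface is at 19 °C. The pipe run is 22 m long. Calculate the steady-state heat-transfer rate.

Radial resistances (cylindrical: R_cond = ln(r_o/r_i)/(2πkL), R_conv = 1/(h·2πrL)):
R_stainless steel pipe wall = ln(25.2/20)/(2π×16.8×22) = 9.952×10^-5 K/W
R_polyurethane foam = ln(70.2/25.2)/(2π×0.0243×22) = 0.305 K/W
R_total = 0.3051 K/W
Q = ΔT/R_total = 199/0.3051

Q ≈ 652 W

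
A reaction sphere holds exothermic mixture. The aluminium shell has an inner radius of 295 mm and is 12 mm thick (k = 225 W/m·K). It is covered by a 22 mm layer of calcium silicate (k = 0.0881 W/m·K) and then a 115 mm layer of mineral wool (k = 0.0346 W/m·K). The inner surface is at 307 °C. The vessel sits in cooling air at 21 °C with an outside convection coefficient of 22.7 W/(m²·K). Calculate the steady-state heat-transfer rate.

Q ≈ 141 W

Each spherical layer contributes R = (1/r_i − 1/r_o)/(4πk):
R_aluminium shell = (1/0.295 − 1/0.307)/(4π×225) = 4.686×10^-5 K/W
R_calcium silicate = (1/0.307 − 1/0.329)/(4π×0.0881) = 0.1967 K/W
R_mineral wool = (1/0.329 − 1/0.444)/(4π×0.0346) = 1.811 K/W
R_outer film = 1/(h·4πr_o²) = 1/(22.7×4π×0.444²) = 0.01778 K/W
R_total = 2.025 K/W
Q = ΔT/R_total = 286/2.025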